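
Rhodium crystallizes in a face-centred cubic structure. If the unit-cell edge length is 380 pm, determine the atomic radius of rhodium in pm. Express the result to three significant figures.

134 pm

In an FCC lattice, atoms touch along the face diagonal, so √2·a = 4r.
r = √2·a/4 = 1.4142 × 380 / 4 = 134 pm.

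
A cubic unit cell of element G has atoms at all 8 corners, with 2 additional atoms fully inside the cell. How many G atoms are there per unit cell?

Corner atoms are shared by 8 cells (1/8 each), interior atoms are unshared.
Net atoms = 8 × 1/8 + 2 = 1 + 2 = 3.

3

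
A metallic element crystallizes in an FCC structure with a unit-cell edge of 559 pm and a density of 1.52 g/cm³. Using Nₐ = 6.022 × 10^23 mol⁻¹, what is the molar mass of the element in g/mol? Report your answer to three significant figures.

40.0 g/mol

An FCC cell has Z = 4 atoms; a = 5.590 × 10^-8 cm.
M = ρ·N_A·a³/Z = 1.52 × 6.022 × 10²³ × 1.747 × 10^-22 / 4 = 40.0 g/mol.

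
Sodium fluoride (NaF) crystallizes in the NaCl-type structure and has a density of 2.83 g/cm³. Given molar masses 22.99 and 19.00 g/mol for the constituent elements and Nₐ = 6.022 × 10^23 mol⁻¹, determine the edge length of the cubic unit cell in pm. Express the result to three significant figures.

M(NaF) = 41.99 g/mol; Z = 4 formula units per cell.
a³ = Z·M/(N_A·ρ) = 4 × 41.99 / (6.022 × 10²³ × 2.83) = 9.856 × 10^-23 cm³, so a = 4.619 × 10^-8 cm = 462 pm.

462 pm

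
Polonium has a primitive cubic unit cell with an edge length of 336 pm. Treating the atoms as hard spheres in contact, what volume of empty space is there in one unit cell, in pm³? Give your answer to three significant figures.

1.81 × 10^7 pm³

In a simple cubic lattice atoms touch along the cell edge, so a = 2r, so r = 0.5000a = 168.0 pm.
V_cell = a³ = 3.793 × 10^7 pm³; V_atoms = 1 × (4/3)πr³ = 1.986 × 10^7 pm³.
Empty space = 3.793 × 10^7 − 1.986 × 10^7 = 1.81 × 10^7 pm³.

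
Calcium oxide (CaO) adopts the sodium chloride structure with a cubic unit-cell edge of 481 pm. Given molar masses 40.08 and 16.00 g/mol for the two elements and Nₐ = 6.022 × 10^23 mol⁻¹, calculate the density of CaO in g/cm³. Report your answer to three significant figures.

The sodium chloride structure contains Z = 4 formula units per cell; M(CaO) = 40.08 + 16.00 = 56.08 g/mol.
a³ = (4.810 × 10^-8 cm)³ = 1.113 × 10^-22 cm³.
ρ = 4 × 56.08 / (6.022 × 10²³ × 1.113 × 10^-22) = 3.347 g/cm³.

3.35 g/cm³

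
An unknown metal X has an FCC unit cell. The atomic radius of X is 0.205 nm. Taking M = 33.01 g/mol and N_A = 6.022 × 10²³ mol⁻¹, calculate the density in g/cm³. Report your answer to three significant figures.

1.12 g/cm³

In an FCC lattice, atoms touch along the face diagonal, so √2·a = 4r, giving a = 0.5798 nm = 5.798 × 10^-8 cm.
With Z = 4, ρ = Z·M/(N_A·a³) = 4 × 33.01 / (6.022 × 10²³ × 1.949 × 10^-22) = 1.125 g/cm³.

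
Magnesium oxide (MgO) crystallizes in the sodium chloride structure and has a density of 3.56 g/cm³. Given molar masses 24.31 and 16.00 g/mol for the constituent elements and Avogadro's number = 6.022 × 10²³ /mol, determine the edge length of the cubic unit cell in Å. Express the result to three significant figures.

M(MgO) = 40.31 g/mol; Z = 4 formula units per cell.
a³ = Z·M/(N_A·ρ) = 4 × 40.31 / (6.022 × 10²³ × 3.56) = 7.521 × 10^-23 cm³, so a = 4.221 × 10^-8 cm = 4.22 Å.

4.22 Å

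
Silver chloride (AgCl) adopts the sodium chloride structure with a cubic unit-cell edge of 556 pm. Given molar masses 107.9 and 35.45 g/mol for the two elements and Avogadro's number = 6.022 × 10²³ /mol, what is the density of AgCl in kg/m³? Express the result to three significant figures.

5540 kg/m³

The sodium chloride structure contains Z = 4 formula units per cell; M(AgCl) = 107.9 + 35.45 = 143.35 g/mol.
a³ = (5.560 × 10^-8 cm)³ = 1.719 × 10^-22 cm³.
ρ = 4 × 143.35 / (6.022 × 10²³ × 1.719 × 10^-22) = 5.540 g/cm³ = 5540 kg/m³.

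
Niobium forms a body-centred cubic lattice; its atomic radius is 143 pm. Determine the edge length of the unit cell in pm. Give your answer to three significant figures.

In a BCC lattice, atoms touch along the body diagonal, so √3·a = 4r.
a = 4r/√3 = 4 × 143 / 1.7321 = 330 pm.

330 pm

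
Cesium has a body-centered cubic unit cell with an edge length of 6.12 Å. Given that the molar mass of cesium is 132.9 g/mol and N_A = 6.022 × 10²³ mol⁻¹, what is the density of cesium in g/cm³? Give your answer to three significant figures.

1.93 g/cm³

A BCC unit cell contains Z = 2 atoms.
Cell volume: a³ = (6.12 Å)³ = (6.120 × 10^-8 cm)³ = 2.292 × 10^-22 cm³.
ρ = Z·M/(N_A·a³) = 2 × 132.9 / (6.022 × 10²³ × 2.292 × 10^-22) = 1.926 g/cm³.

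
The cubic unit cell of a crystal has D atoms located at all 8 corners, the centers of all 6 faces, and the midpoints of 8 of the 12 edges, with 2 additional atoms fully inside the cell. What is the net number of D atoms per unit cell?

Corner atoms are shared by 8 cells (1/8 each), face atoms by 2 (1/2 each), edge atoms by 4 (1/4 each), interior atoms are unshared.
Net atoms = 8 × 1/8 + 6 × 1/2 + 8 × 1/4 + 2 = 1 + 3 + 2 + 2 = 8.

8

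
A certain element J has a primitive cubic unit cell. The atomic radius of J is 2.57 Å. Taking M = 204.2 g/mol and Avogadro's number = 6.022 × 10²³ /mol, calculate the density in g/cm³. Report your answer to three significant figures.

In a simple cubic lattice, atoms touch along the cell edge, so a = 2r, giving a = 5.140 Å = 5.140 × 10^-8 cm.
With Z = 1, ρ = Z·M/(N_A·a³) = 1 × 204.2 / (6.022 × 10²³ × 1.358 × 10^-22) = 2.497 g/cm³.

2.50 g/cm³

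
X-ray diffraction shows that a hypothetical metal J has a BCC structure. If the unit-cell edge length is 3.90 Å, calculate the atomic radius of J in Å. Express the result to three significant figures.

1.69 Å

In a BCC lattice, atoms touch along the body diagonal, so √3·a = 4r.
r = √3·a/4 = 1.7321 × 3.90 / 4 = 1.69 Å.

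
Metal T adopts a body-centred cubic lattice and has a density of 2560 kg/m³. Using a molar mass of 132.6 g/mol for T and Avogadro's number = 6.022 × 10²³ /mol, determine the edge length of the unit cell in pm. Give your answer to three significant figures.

556 pm

With Z = 2 atoms per BCC cell, a³ = Z·M/(N_A·ρ) = 2 × 132.6 / (6.022 × 10²³ × 2.560 g/cm³) = 1.720 × 10^-22 cm³.
a = (1.720 × 10^-22)^(1/3) = 5.562 × 10^-8 cm = 556 pm.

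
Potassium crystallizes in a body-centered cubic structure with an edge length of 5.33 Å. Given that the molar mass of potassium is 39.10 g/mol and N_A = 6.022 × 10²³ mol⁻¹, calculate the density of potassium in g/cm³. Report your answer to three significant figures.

0.858 g/cm³

A BCC unit cell contains Z = 2 atoms.
Cell volume: a³ = (5.33 Å)³ = (5.330 × 10^-8 cm)³ = 1.514 × 10^-22 cm³.
ρ = Z·M/(N_A·a³) = 2 × 39.10 / (6.022 × 10²³ × 1.514 × 10^-22) = 0.8576 g/cm³.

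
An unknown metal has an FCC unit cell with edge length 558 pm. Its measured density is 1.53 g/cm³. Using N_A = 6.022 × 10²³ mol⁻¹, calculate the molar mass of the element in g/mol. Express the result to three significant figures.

40.0 g/mol

An FCC cell has Z = 4 atoms; a = 5.580 × 10^-8 cm.
M = ρ·N_A·a³/Z = 1.53 × 6.022 × 10²³ × 1.737 × 10^-22 / 4 = 40.0 g/mol.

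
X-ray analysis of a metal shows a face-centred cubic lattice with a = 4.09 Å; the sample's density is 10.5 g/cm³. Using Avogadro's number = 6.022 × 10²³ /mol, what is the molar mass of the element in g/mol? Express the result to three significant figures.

108 g/mol

An FCC cell has Z = 4 atoms; a = 4.090 × 10^-8 cm.
M = ρ·N_A·a³/Z = 10.5 × 6.022 × 10²³ × 6.842 × 10^-23 / 4 = 108 g/mol.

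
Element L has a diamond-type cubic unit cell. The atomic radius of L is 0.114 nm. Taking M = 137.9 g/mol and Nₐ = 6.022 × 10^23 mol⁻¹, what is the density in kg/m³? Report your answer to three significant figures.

12500 kg/m³

In a diamond cubic lattice, nearest neighbors lie along the body diagonal with √3·a = 8r, giving a = 0.5265 nm = 5.265 × 10^-8 cm.
With Z = 8, ρ = Z·M/(N_A·a³) = 8 × 137.9 / (6.022 × 10²³ × 1.460 × 10^-22) = 12.55 g/cm³ = 12500 kg/m³.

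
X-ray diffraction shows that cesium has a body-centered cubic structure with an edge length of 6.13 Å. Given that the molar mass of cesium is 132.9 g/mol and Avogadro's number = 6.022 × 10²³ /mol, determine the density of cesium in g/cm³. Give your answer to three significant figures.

1.92 g/cm³

A BCC unit cell contains Z = 2 atoms.
Cell volume: a³ = (6.13 Å)³ = (6.130 × 10^-8 cm)³ = 2.303 × 10^-22 cm³.
ρ = Z·M/(N_A·a³) = 2 × 132.9 / (6.022 × 10²³ × 2.303 × 10^-22) = 1.916 g/cm³.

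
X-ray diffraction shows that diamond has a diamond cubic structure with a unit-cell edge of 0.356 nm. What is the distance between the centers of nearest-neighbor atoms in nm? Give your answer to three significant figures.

In a diamond cubic structure, nearest neighbors lie along the body diagonal with √3·a = 8r; the nearest-neighbor distance equals 2r = 0.4330·a.
d = 0.4330 × 0.356 = 0.154 nm.

0.154 nm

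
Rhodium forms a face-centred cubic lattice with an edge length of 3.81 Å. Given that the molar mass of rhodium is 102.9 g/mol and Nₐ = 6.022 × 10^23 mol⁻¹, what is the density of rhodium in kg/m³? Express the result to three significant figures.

An FCC unit cell contains Z = 4 atoms.
Cell volume: a³ = (3.81 Å)³ = (3.810 × 10^-8 cm)³ = 5.531 × 10^-23 cm³.
ρ = Z·M/(N_A·a³) = 4 × 102.9 / (6.022 × 10²³ × 5.531 × 10^-23) = 12.36 g/cm³ = 12400 kg/m³.

12400 kg/m³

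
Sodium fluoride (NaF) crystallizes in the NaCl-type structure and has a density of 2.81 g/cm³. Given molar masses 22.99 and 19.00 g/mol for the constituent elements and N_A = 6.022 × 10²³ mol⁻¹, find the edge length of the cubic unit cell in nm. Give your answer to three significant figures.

M(NaF) = 41.99 g/mol; Z = 4 formula units per cell.
a³ = Z·M/(N_A·ρ) = 4 × 41.99 / (6.022 × 10²³ × 2.81) = 9.926 × 10^-23 cm³, so a = 4.630 × 10^-8 cm = 0.463 nm.

0.463 nm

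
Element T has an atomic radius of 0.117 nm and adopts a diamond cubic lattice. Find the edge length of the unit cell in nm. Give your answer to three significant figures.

In a diamond cubic lattice, nearest neighbors lie along the body diagonal with √3·a = 8r.
a = 8r/√3 = 8 × 0.117 / 1.7321 = 0.540 nm.

0.540 nm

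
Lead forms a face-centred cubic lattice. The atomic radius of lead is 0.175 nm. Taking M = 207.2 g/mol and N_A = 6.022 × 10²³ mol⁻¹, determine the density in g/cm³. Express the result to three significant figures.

In an FCC lattice, atoms touch along the face diagonal, so √2·a = 4r, giving a = 0.4950 nm = 4.950 × 10^-8 cm.
With Z = 4, ρ = Z·M/(N_A·a³) = 4 × 207.2 / (6.022 × 10²³ × 1.213 × 10^-22) = 11.35 g/cm³.

11.3 g/cm³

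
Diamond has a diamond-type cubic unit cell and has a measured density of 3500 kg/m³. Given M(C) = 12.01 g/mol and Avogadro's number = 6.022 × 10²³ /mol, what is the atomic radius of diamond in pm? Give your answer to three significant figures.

77.3 pm

For a diamond cubic cell (Z = 8), a³ = Z·M/(N_A·ρ) = 8 × 12.01 / (6.022 × 10²³ × 3.500) = 4.559 × 10^-23 cm³, so a = 3.572 × 10^-8 cm = 357.2 pm.
Nearest neighbors lie along the body diagonal with √3·a = 8r, so r = 0.2165 × a = 77.3 pm.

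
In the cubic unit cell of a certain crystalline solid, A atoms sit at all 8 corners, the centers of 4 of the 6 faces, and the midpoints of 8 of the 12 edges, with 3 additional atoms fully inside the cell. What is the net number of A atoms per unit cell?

8

Corner atoms are shared by 8 cells (1/8 each), face atoms by 2 (1/2 each), edge atoms by 4 (1/4 each), interior atoms are unshared.
Net atoms = 8 × 1/8 + 4 × 1/2 + 8 × 1/4 + 3 = 1 + 2 + 2 + 3 = 8.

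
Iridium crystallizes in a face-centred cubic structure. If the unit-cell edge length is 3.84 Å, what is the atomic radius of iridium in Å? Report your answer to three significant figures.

1.36 Å

In an FCC lattice, atoms touch along the face diagonal, so √2·a = 4r.
r = √2·a/4 = 1.4142 × 3.84 / 4 = 1.36 Å.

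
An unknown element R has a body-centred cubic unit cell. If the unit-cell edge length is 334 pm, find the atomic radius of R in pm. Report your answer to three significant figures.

145 pm

In a BCC lattice, atoms touch along the body diagonal, so √3·a = 4r.
r = √3·a/4 = 1.7321 × 334 / 4 = 145 pm.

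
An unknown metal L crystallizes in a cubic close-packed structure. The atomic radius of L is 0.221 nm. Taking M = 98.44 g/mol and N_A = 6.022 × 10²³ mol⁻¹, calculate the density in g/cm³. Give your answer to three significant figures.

2.68 g/cm³

In an FCC lattice, atoms touch along the face diagonal, so √2·a = 4r, giving a = 0.6251 nm = 6.251 × 10^-8 cm.
With Z = 4, ρ = Z·M/(N_A·a³) = 4 × 98.44 / (6.022 × 10²³ × 2.442 × 10^-22) = 2.677 g/cm³.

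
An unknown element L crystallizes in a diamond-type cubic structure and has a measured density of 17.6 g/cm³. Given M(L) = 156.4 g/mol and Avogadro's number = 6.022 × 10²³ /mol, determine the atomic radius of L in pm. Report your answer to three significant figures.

For a diamond cubic cell (Z = 8), a³ = Z·M/(N_A·ρ) = 8 × 156.4 / (6.022 × 10²³ × 17.60) = 1.181 × 10^-22 cm³, so a = 4.906 × 10^-8 cm = 490.6 pm.
Nearest neighbors lie along the body diagonal with √3·a = 8r, so r = 0.2165 × a = 106 pm.

106 pm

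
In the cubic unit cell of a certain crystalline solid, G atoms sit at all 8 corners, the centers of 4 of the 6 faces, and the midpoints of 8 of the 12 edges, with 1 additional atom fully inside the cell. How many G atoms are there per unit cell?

Corner atoms are shared by 8 cells (1/8 each), face atoms by 2 (1/2 each), edge atoms by 4 (1/4 each), interior atoms are unshared.
Net atoms = 8 × 1/8 + 4 × 1/2 + 8 × 1/4 + 1 = 1 + 2 + 2 + 1 = 6.

6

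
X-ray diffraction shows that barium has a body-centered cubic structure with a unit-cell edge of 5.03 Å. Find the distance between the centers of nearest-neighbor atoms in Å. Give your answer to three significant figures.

In a BCC structure, atoms touch along the body diagonal, so √3·a = 4r; the nearest-neighbor distance equals 2r = 0.8660·a.
d = 0.8660 × 5.03 = 4.36 Å.

4.36 Å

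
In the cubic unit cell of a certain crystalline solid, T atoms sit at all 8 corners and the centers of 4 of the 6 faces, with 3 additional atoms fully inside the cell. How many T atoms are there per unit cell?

Corner atoms are shared by 8 cells (1/8 each), face atoms by 2 (1/2 each), interior atoms are unshared.
Net atoms = 8 × 1/8 + 4 × 1/2 + 3 = 1 + 2 + 3 = 6.

6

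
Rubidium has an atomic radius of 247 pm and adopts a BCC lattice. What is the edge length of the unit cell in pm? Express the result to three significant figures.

570 pm

In a BCC lattice, atoms touch along the body diagonal, so √3·a = 4r.
a = 4r/√3 = 4 × 247 / 1.7321 = 570 pm.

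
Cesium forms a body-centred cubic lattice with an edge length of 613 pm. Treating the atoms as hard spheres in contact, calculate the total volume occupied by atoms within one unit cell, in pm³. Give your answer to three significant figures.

In a BCC lattice atoms touch along the body diagonal, so √3·a = 4r, so r = 0.4330a = 265.4 pm.
V_atoms = Z × (4/3)πr³ = 2 × (4/3)π × (265.4)³ = 1.57 × 10^8 pm³.

1.57 × 10^8 pm³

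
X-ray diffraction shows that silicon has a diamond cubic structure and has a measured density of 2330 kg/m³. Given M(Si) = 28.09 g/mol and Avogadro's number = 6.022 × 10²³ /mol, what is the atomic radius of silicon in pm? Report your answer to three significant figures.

For a diamond cubic cell (Z = 8), a³ = Z·M/(N_A·ρ) = 8 × 28.09 / (6.022 × 10²³ × 2.330) = 1.602 × 10^-22 cm³, so a = 5.431 × 10^-8 cm = 543.1 pm.
Nearest neighbors lie along the body diagonal with √3·a = 8r, so r = 0.2165 × a = 118 pm.

118 pm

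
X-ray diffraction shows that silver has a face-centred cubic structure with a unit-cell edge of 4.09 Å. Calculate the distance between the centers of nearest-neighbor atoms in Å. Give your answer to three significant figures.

2.89 Å

In an FCC structure, atoms touch along the face diagonal, so √2·a = 4r; the nearest-neighbor distance equals 2r = 0.7071·a.
d = 0.7071 × 4.09 = 2.89 Å.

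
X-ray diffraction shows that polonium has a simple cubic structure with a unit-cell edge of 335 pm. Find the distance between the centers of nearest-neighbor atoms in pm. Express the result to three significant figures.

335 pm

In a simple cubic structure, atoms touch along the cell edge, so a = 2r; the nearest-neighbor distance equals 2r = 1.000·a.
d = 1.000 × 335 = 335 pm.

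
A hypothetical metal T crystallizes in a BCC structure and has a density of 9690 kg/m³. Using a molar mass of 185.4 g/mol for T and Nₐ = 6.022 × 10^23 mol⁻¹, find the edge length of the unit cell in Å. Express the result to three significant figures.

With Z = 2 atoms per BCC cell, a³ = Z·M/(N_A·ρ) = 2 × 185.4 / (6.022 × 10²³ × 9.690 g/cm³) = 6.354 × 10^-23 cm³.
a = (6.354 × 10^-23)^(1/3) = 3.990 × 10^-8 cm = 3.99 Å.

3.99 Å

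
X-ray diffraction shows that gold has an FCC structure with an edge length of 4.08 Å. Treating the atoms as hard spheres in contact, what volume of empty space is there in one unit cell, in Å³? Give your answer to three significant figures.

In an FCC lattice atoms touch along the face diagonal, so √2·a = 4r, so r = 0.3536a = 1.442 Å.
V_cell = a³ = 67.92 Å³; V_atoms = 4 × (4/3)πr³ = 50.29 Å³.
Empty space = 67.92 − 50.29 = 17.6 Å³.

17.6 Å³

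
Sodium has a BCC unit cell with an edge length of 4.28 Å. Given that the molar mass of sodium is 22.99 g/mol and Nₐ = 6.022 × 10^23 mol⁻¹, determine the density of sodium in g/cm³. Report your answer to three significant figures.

A BCC unit cell contains Z = 2 atoms.
Cell volume: a³ = (4.28 Å)³ = (4.280 × 10^-8 cm)³ = 7.840 × 10^-23 cm³.
ρ = Z·M/(N_A·a³) = 2 × 22.99 / (6.022 × 10²³ × 7.840 × 10^-23) = 0.9739 g/cm³.

0.974 g/cm³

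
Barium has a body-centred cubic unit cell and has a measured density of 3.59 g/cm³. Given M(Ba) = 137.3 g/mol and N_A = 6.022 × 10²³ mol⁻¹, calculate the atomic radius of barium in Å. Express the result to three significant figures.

2.18 Å

For a BCC cell (Z = 2), a³ = Z·M/(N_A·ρ) = 2 × 137.3 / (6.022 × 10²³ × 3.590) = 1.270 × 10^-22 cm³, so a = 5.027 × 10^-8 cm = 5.027 Å.
Atoms touch along the body diagonal, so √3·a = 4r, so r = 0.4330 × a = 2.18 Å.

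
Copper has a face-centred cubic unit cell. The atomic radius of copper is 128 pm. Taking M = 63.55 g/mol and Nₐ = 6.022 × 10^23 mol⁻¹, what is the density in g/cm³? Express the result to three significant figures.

8.90 g/cm³

In an FCC lattice, atoms touch along the face diagonal, so √2·a = 4r, giving a = 362.0 pm = 3.620 × 10^-8 cm.
With Z = 4, ρ = Z·M/(N_A·a³) = 4 × 63.55 / (6.022 × 10²³ × 4.745 × 10^-23) = 8.895 g/cm³.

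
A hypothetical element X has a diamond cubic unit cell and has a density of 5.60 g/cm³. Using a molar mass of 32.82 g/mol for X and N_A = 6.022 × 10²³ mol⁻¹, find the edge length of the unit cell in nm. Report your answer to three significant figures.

0.427 nm

With Z = 8 atoms per diamond cubic cell, a³ = Z·M/(N_A·ρ) = 8 × 32.82 / (6.022 × 10²³ × 5.600 g/cm³) = 7.786 × 10^-23 cm³.
a = (7.786 × 10^-23)^(1/3) = 4.270 × 10^-8 cm = 0.427 nm.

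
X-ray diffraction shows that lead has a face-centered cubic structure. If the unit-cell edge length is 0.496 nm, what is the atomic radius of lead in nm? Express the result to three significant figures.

In an FCC lattice, atoms touch along the face diagonal, so √2·a = 4r.
r = √2·a/4 = 1.4142 × 0.496 / 4 = 0.175 nm.

0.175 nm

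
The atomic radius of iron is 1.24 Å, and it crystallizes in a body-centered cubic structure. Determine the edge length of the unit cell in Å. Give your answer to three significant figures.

2.86 Å

In a BCC lattice, atoms touch along the body diagonal, so √3·a = 4r.
a = 4r/√3 = 4 × 1.24 / 1.7321 = 2.86 Å.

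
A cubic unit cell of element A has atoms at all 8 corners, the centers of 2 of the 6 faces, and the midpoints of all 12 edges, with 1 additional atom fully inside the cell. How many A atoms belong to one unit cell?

Corner atoms are shared by 8 cells (1/8 each), face atoms by 2 (1/2 each), edge atoms by 4 (1/4 each), interior atoms are unshared.
Net atoms = 8 × 1/8 + 2 × 1/2 + 12 × 1/4 + 1 = 1 + 1 + 3 + 1 = 6.

6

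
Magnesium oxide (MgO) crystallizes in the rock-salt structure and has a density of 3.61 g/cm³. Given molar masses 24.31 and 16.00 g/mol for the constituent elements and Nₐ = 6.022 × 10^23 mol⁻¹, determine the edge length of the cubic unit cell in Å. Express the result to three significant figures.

4.20 Å

M(MgO) = 40.31 g/mol; Z = 4 formula units per cell.
a³ = Z·M/(N_A·ρ) = 4 × 40.31 / (6.022 × 10²³ × 3.61) = 7.417 × 10^-23 cm³, so a = 4.202 × 10^-8 cm = 4.20 Å.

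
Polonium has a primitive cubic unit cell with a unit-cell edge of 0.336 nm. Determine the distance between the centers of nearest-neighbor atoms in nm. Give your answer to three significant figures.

In a simple cubic structure, atoms touch along the cell edge, so a = 2r; the nearest-neighbor distance equals 2r = 1.000·a.
d = 1.000 × 0.336 = 0.336 nm.

0.336 nm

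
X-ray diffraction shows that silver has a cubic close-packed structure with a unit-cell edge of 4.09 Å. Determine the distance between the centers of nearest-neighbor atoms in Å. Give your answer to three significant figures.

2.89 Å

In an FCC structure, atoms touch along the face diagonal, so √2·a = 4r; the nearest-neighbor distance equals 2r = 0.7071·a.
d = 0.7071 × 4.09 = 2.89 Å.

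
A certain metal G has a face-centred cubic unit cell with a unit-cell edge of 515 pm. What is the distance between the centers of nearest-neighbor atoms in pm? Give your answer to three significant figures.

364 pm

In an FCC structure, atoms touch along the face diagonal, so √2·a = 4r; the nearest-neighbor distance equals 2r = 0.7071·a.
d = 0.7071 × 515 = 364 pm.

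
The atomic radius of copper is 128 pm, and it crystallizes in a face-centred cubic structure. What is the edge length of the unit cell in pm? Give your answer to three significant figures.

362 pm

In an FCC lattice, atoms touch along the face diagonal, so √2·a = 4r.
a = 4r/√2 = 4 × 128 / 1.4142 = 362 pm.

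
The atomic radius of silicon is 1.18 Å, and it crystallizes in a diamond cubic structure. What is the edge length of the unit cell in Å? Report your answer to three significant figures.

5.45 Å

In a diamond cubic lattice, nearest neighbors lie along the body diagonal with √3·a = 8r.
a = 8r/√3 = 8 × 1.18 / 1.7321 = 5.45 Å.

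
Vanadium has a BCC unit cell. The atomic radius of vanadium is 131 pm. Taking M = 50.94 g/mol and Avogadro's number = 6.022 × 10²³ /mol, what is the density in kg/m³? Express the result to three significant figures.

In a BCC lattice, atoms touch along the body diagonal, so √3·a = 4r, giving a = 302.5 pm = 3.025 × 10^-8 cm.
With Z = 2, ρ = Z·M/(N_A·a³) = 2 × 50.94 / (6.022 × 10²³ × 2.769 × 10^-23) = 6.110 g/cm³ = 6110 kg/m³.

6110 kg/m³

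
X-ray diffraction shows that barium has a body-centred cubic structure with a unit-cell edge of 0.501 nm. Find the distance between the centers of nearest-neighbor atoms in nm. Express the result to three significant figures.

In a BCC structure, atoms touch along the body diagonal, so √3·a = 4r; the nearest-neighbor distance equals 2r = 0.8660·a.
d = 0.8660 × 0.501 = 0.434 nm.

0.434 nm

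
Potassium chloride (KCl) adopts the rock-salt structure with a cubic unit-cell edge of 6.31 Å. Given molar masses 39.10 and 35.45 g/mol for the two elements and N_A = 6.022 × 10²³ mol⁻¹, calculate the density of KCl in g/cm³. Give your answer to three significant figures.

1.97 g/cm³

The rock-salt structure contains Z = 4 formula units per cell; M(KCl) = 39.10 + 35.45 = 74.55 g/mol.
a³ = (6.310 × 10^-8 cm)³ = 2.512 × 10^-22 cm³.
ρ = 4 × 74.55 / (6.022 × 10²³ × 2.512 × 10^-22) = 1.971 g/cm³.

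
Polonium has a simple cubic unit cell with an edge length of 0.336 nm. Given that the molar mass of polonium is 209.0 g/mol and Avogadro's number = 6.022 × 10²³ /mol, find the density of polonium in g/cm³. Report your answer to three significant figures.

9.15 g/cm³

A simple cubic unit cell contains Z = 1 atom.
Cell volume: a³ = (0.336 nm)³ = (3.360 × 10^-8 cm)³ = 3.793 × 10^-23 cm³.
ρ = Z·M/(N_A·a³) = 1 × 209.0 / (6.022 × 10²³ × 3.793 × 10^-23) = 9.149 g/cm³.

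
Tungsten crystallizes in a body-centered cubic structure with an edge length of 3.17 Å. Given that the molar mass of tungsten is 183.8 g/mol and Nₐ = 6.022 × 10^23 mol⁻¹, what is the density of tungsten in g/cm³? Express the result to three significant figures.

19.2 g/cm³

A BCC unit cell contains Z = 2 atoms.
Cell volume: a³ = (3.17 Å)³ = (3.170 × 10^-8 cm)³ = 3.186 × 10^-23 cm³.
ρ = Z·M/(N_A·a³) = 2 × 183.8 / (6.022 × 10²³ × 3.186 × 10^-23) = 19.16 g/cm³.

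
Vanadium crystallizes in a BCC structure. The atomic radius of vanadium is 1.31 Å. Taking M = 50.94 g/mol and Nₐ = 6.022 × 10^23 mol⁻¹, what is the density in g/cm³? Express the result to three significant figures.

In a BCC lattice, atoms touch along the body diagonal, so √3·a = 4r, giving a = 3.025 Å = 3.025 × 10^-8 cm.
With Z = 2, ρ = Z·M/(N_A·a³) = 2 × 50.94 / (6.022 × 10²³ × 2.769 × 10^-23) = 6.110 g/cm³.

6.11 g/cm³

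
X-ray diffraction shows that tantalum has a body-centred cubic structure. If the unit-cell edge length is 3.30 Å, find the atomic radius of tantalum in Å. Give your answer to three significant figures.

In a BCC lattice, atoms touch along the body diagonal, so √3·a = 4r.
r = √3·a/4 = 1.7321 × 3.30 / 4 = 1.43 Å.

1.43 Å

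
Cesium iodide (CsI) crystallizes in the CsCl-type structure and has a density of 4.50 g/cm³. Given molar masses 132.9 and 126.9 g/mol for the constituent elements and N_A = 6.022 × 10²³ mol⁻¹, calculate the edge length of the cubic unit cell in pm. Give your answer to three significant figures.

458 pm

M(CsI) = 259.8 g/mol; Z = 1 formula unit per cell.
a³ = Z·M/(N_A·ρ) = 1 × 259.8 / (6.022 × 10²³ × 4.50) = 9.587 × 10^-23 cm³, so a = 4.577 × 10^-8 cm = 458 pm.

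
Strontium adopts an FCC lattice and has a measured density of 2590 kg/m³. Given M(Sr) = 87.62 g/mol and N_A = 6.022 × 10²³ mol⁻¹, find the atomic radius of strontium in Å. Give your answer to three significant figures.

2.15 Å

For an FCC cell (Z = 4), a³ = Z·M/(N_A·ρ) = 4 × 87.62 / (6.022 × 10²³ × 2.590) = 2.247 × 10^-22 cm³, so a = 6.080 × 10^-8 cm = 6.080 Å.
Atoms touch along the face diagonal, so √2·a = 4r, so r = 0.3536 × a = 2.15 Å.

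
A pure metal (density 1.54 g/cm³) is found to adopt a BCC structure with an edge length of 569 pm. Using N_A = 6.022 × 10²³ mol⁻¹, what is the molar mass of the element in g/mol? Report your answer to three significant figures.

85.4 g/mol

A BCC cell has Z = 2 atoms; a = 5.690 × 10^-8 cm.
M = ρ·N_A·a³/Z = 1.54 × 6.022 × 10²³ × 1.842 × 10^-22 / 2 = 85.4 g/mol.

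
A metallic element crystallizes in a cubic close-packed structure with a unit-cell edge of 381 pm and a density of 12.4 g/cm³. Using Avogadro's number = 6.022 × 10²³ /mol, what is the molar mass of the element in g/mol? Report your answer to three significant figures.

103 g/mol

An FCC cell has Z = 4 atoms; a = 3.810 × 10^-8 cm.
M = ρ·N_A·a³/Z = 12.4 × 6.022 × 10²³ × 5.531 × 10^-23 / 4 = 103 g/mol.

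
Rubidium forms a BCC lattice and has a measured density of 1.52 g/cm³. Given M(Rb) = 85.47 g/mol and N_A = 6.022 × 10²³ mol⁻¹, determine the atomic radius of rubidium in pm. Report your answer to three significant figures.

248 pm

For a BCC cell (Z = 2), a³ = Z·M/(N_A·ρ) = 2 × 85.47 / (6.022 × 10²³ × 1.520) = 1.867 × 10^-22 cm³, so a = 5.716 × 10^-8 cm = 571.6 pm.
Atoms touch along the body diagonal, so √3·a = 4r, so r = 0.4330 × a = 248 pm.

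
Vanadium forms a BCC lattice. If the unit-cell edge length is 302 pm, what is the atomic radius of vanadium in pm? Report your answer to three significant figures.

131 pm

In a BCC lattice, atoms touch along the body diagonal, so √3·a = 4r.
r = √3·a/4 = 1.7321 × 302 / 4 = 131 pm.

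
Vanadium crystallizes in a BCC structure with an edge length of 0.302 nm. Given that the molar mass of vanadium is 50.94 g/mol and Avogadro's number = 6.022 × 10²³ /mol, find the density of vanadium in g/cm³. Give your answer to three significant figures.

6.14 g/cm³

A BCC unit cell contains Z = 2 atoms.
Cell volume: a³ = (0.302 nm)³ = (3.020 × 10^-8 cm)³ = 2.754 × 10^-23 cm³.
ρ = Z·M/(N_A·a³) = 2 × 50.94 / (6.022 × 10²³ × 2.754 × 10^-23) = 6.142 g/cm³.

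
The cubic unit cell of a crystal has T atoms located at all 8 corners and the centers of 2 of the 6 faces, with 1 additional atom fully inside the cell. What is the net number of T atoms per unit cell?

Corner atoms are shared by 8 cells (1/8 each), face atoms by 2 (1/2 each), interior atoms are unshared.
Net atoms = 8 × 1/8 + 2 × 1/2 + 1 = 1 + 1 + 1 = 3.

3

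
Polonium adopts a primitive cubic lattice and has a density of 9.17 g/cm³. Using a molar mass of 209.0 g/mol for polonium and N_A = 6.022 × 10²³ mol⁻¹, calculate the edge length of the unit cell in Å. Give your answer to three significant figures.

With Z = 1 atom per simple cubic cell, a³ = Z·M/(N_A·ρ) = 1 × 209.0 / (6.022 × 10²³ × 9.170 g/cm³) = 3.785 × 10^-23 cm³.
a = (3.785 × 10^-23)^(1/3) = 3.357 × 10^-8 cm = 3.36 Å.

3.36 Å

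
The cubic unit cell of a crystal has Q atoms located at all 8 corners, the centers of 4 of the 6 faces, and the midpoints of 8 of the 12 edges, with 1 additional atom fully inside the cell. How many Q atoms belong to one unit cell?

Corner atoms are shared by 8 cells (1/8 each), face atoms by 2 (1/2 each), edge atoms by 4 (1/4 each), interior atoms are unshared.
Net atoms = 8 × 1/8 + 4 × 1/2 + 8 × 1/4 + 1 = 1 + 2 + 2 + 1 = 6.

6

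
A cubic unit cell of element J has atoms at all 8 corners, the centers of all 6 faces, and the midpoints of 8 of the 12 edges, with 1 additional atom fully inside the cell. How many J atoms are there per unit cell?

7

Corner atoms are shared by 8 cells (1/8 each), face atoms by 2 (1/2 each), edge atoms by 4 (1/4 each), interior atoms are unshared.
Net atoms = 8 × 1/8 + 6 × 1/2 + 8 × 1/4 + 1 = 1 + 3 + 2 + 1 = 7.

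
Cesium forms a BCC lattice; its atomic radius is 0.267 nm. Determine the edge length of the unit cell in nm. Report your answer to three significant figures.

In a BCC lattice, atoms touch along the body diagonal, so √3·a = 4r.
a = 4r/√3 = 4 × 0.267 / 1.7321 = 0.617 nm.

0.617 nm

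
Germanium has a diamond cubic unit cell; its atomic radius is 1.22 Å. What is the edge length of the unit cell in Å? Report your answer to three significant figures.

In a diamond cubic lattice, nearest neighbors lie along the body diagonal with √3·a = 8r.
a = 8r/√3 = 8 × 1.22 / 1.7321 = 5.63 Å.

5.63 Å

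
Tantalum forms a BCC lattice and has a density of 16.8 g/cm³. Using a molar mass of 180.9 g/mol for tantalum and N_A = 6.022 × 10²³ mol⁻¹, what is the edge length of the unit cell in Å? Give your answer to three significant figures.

3.29 Å

With Z = 2 atoms per BCC cell, a³ = Z·M/(N_A·ρ) = 2 × 180.9 / (6.022 × 10²³ × 16.80 g/cm³) = 3.576 × 10^-23 cm³.
a = (3.576 × 10^-23)^(1/3) = 3.295 × 10^-8 cm = 3.29 Å.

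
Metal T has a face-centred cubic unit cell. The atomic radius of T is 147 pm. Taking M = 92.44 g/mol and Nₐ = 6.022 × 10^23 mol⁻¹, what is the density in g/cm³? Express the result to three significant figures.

8.54 g/cm³

In an FCC lattice, atoms touch along the face diagonal, so √2·a = 4r, giving a = 415.8 pm = 4.158 × 10^-8 cm.
With Z = 4, ρ = Z·M/(N_A·a³) = 4 × 92.44 / (6.022 × 10²³ × 7.188 × 10^-23) = 8.543 g/cm³.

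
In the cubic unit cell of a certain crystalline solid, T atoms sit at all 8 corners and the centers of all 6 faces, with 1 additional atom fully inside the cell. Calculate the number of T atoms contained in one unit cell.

5

Corner atoms are shared by 8 cells (1/8 each), face atoms by 2 (1/2 each), interior atoms are unshared.
Net atoms = 8 × 1/8 + 6 × 1/2 + 1 = 1 + 3 + 1 = 5.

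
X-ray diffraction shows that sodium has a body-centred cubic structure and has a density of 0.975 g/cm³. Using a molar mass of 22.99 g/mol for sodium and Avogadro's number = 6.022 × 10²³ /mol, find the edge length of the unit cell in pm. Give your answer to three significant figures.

428 pm

With Z = 2 atoms per BCC cell, a³ = Z·M/(N_A·ρ) = 2 × 22.99 / (6.022 × 10²³ × 0.9750 g/cm³) = 7.831 × 10^-23 cm³.
a = (7.831 × 10^-23)^(1/3) = 4.278 × 10^-8 cm = 428 pm.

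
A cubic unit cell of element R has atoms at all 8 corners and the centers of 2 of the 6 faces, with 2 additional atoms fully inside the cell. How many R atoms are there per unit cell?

4

Corner atoms are shared by 8 cells (1/8 each), face atoms by 2 (1/2 each), interior atoms are unshared.
Net atoms = 8 × 1/8 + 2 × 1/2 + 2 = 1 + 1 + 2 = 4.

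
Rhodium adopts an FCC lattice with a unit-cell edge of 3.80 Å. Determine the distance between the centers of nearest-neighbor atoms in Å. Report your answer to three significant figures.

2.69 Å

In an FCC structure, atoms touch along the face diagonal, so √2·a = 4r; the nearest-neighbor distance equals 2r = 0.7071·a.
d = 0.7071 × 3.80 = 2.69 Å.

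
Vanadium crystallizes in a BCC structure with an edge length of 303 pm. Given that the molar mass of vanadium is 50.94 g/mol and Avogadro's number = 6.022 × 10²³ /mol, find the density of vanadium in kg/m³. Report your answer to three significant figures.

6080 kg/m³

A BCC unit cell contains Z = 2 atoms.
Cell volume: a³ = (303 pm)³ = (3.030 × 10^-8 cm)³ = 2.782 × 10^-23 cm³.
ρ = Z·M/(N_A·a³) = 2 × 50.94 / (6.022 × 10²³ × 2.782 × 10^-23) = 6.082 g/cm³ = 6080 kg/m³.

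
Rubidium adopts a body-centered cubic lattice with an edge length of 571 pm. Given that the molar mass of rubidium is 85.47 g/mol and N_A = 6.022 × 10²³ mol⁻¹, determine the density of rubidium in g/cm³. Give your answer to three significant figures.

1.52 g/cm³

A BCC unit cell contains Z = 2 atoms.
Cell volume: a³ = (571 pm)³ = (5.710 × 10^-8 cm)³ = 1.862 × 10^-22 cm³.
ρ = Z·M/(N_A·a³) = 2 × 85.47 / (6.022 × 10²³ × 1.862 × 10^-22) = 1.525 g/cm³.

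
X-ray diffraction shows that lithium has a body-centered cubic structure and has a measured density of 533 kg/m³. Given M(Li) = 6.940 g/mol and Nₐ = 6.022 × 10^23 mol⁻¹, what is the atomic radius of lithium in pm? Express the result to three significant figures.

For a BCC cell (Z = 2), a³ = Z·M/(N_A·ρ) = 2 × 6.940 / (6.022 × 10²³ × 0.5330) = 4.324 × 10^-23 cm³, so a = 3.510 × 10^-8 cm = 351.0 pm.
Atoms touch along the body diagonal, so √3·a = 4r, so r = 0.4330 × a = 152 pm.

152 pm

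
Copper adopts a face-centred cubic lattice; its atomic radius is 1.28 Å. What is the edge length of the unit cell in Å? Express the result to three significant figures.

3.62 Å

In an FCC lattice, atoms touch along the face diagonal, so √2·a = 4r.
a = 4r/√2 = 4 × 1.28 / 1.4142 = 3.62 Å.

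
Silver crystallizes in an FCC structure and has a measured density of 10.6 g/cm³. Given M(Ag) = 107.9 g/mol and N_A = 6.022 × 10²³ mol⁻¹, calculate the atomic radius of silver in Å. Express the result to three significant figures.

1.44 Å

For an FCC cell (Z = 4), a³ = Z·M/(N_A·ρ) = 4 × 107.9 / (6.022 × 10²³ × 10.60) = 6.761 × 10^-23 cm³, so a = 4.074 × 10^-8 cm = 4.074 Å.
Atoms touch along the face diagonal, so √2·a = 4r, so r = 0.3536 × a = 1.44 Å.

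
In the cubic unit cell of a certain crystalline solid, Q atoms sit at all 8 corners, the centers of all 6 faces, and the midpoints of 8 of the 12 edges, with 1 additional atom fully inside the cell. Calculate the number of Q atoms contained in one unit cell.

7

Corner atoms are shared by 8 cells (1/8 each), face atoms by 2 (1/2 each), edge atoms by 4 (1/4 each), interior atoms are unshared.
Net atoms = 8 × 1/8 + 6 × 1/2 + 8 × 1/4 + 1 = 1 + 3 + 2 + 1 = 7.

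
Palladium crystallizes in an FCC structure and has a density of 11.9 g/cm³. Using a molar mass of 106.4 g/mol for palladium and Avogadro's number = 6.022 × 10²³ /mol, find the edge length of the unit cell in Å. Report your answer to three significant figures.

3.90 Å

With Z = 4 atoms per FCC cell, a³ = Z·M/(N_A·ρ) = 4 × 106.4 / (6.022 × 10²³ × 11.90 g/cm³) = 5.939 × 10^-23 cm³.
a = (5.939 × 10^-23)^(1/3) = 3.902 × 10^-8 cm = 3.90 Å.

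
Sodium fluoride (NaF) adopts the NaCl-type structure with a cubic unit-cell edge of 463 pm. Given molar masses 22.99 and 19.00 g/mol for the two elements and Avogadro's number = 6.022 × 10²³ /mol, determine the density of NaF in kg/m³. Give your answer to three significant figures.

2810 kg/m³

The NaCl-type structure contains Z = 4 formula units per cell; M(NaF) = 22.99 + 19.00 = 41.99 g/mol.
a³ = (4.630 × 10^-8 cm)³ = 9.925 × 10^-23 cm³.
ρ = 4 × 41.99 / (6.022 × 10²³ × 9.925 × 10^-23) = 2.810 g/cm³ = 2810 kg/m³.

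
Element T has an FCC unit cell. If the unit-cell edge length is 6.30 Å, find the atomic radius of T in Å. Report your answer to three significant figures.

2.23 Å

In an FCC lattice, atoms touch along the face diagonal, so √2·a = 4r.
r = √2·a/4 = 1.4142 × 6.30 / 4 = 2.23 Å.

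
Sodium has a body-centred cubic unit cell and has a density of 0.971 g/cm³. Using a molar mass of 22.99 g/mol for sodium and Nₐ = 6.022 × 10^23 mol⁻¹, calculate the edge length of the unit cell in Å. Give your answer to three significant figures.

With Z = 2 atoms per BCC cell, a³ = Z·M/(N_A·ρ) = 2 × 22.99 / (6.022 × 10²³ × 0.9710 g/cm³) = 7.863 × 10^-23 cm³.
a = (7.863 × 10^-23)^(1/3) = 4.284 × 10^-8 cm = 4.28 Å.

4.28 Å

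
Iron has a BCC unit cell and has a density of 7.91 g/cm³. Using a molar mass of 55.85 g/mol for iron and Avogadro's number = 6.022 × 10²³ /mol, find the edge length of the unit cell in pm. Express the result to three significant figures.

286 pm

With Z = 2 atoms per BCC cell, a³ = Z·M/(N_A·ρ) = 2 × 55.85 / (6.022 × 10²³ × 7.910 g/cm³) = 2.345 × 10^-23 cm³.
a = (2.345 × 10^-23)^(1/3) = 2.862 × 10^-8 cm = 286 pm.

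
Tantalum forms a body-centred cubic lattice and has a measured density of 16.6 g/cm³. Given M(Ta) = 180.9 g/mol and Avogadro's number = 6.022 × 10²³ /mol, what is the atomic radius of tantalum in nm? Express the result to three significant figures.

0.143 nm

For a BCC cell (Z = 2), a³ = Z·M/(N_A·ρ) = 2 × 180.9 / (6.022 × 10²³ × 16.60) = 3.619 × 10^-23 cm³, so a = 3.308 × 10^-8 cm = 0.3308 nm.
Atoms touch along the body diagonal, so √3·a = 4r, so r = 0.4330 × a = 0.143 nm.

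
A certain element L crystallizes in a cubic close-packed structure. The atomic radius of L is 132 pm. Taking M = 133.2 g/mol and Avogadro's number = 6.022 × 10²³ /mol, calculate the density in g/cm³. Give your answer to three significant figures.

In an FCC lattice, atoms touch along the face diagonal, so √2·a = 4r, giving a = 373.4 pm = 3.734 × 10^-8 cm.
With Z = 4, ρ = Z·M/(N_A·a³) = 4 × 133.2 / (6.022 × 10²³ × 5.204 × 10^-23) = 17.00 g/cm³.

17.0 g/cm³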